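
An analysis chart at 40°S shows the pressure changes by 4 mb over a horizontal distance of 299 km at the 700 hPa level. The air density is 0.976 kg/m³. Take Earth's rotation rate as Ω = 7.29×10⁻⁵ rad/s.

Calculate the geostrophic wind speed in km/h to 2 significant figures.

Coriolis parameter at 40°S:
f = 2Ω sin φ = 2 × 7.29×10⁻⁵ × sin 40° = 9.37×10⁻⁵ s⁻¹
Pressure gradient: |∂P/∂n| = 400 Pa / 299000 m = 1.34×10⁻³ Pa/m
Geostrophic balance (pressure-gradient force = Coriolis force):
V_g = (1/(fρ)) |∂P/∂n| = 1.34×10⁻³ / (9.37×10⁻⁵ × 0.976) = 14.6 m/s
Converting: 14.6 m/s × 3.6 = 53 km/h

53 km/h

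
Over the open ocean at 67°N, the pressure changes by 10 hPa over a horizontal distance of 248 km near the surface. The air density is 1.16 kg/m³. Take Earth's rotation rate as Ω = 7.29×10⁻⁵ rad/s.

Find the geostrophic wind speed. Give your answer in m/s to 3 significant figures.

Coriolis parameter at 67°N:
f = 2Ω sin φ = 2 × 7.29×10⁻⁵ × sin 67° = 1.34×10⁻⁴ s⁻¹
Pressure gradient: |∂P/∂n| = 1000 Pa / 248000 m = 4.03×10⁻³ Pa/m
Geostrophic balance (pressure-gradient force = Coriolis force):
V_g = (1/(fρ)) |∂P/∂n| = 4.03×10⁻³ / (1.34×10⁻⁴ × 1.16) = 25.9 m/s

25.9 m/s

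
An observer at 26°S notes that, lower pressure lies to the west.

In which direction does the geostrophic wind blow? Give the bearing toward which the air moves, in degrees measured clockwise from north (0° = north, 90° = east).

180°

The pressure-gradient force points toward the west (bearing 270°).
Geostrophic balance: in the Southern Hemisphere the Coriolis force deflects motion to the left, so the geostrophic wind blows 90° to the left of the pressure-gradient force (low pressure on the right).
Rotating 270° by 90° counterclockwise gives 180° — the wind blows toward the south.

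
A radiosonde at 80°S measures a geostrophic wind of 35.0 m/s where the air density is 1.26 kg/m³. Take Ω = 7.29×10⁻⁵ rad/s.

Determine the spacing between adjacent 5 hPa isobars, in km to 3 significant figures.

79.0 km

Coriolis parameter at 80°S:
f = 2Ω sin φ = 2 × 7.29×10⁻⁵ × sin 80° = 1.44×10⁻⁴ s⁻¹
Geostrophic balance rearranged: |∂P/∂n| = f ρ V_g
|∂P/∂n| = 1.44×10⁻⁴ × 1.26 × 35.0 = 6.33×10⁻³ Pa/m
Isobar spacing: Δn = ΔP/|∂P/∂n| = 500 Pa / 6.33×10⁻³ Pa/m = 78963 m ≈ 79.0 km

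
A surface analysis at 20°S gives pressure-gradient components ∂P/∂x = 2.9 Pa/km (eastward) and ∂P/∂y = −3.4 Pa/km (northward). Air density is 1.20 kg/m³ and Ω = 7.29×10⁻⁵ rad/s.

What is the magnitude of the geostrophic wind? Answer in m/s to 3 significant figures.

Coriolis parameter at 20°S:
f = 2Ω sin φ = 2 × 7.29×10⁻⁵ × sin 20° = 4.99×10⁻⁵ s⁻¹
In the Southern Hemisphere f is negative: f = −4.99×10⁻⁵ s⁻¹.
Component geostrophic relations (x east, y north):
u_g = −(1/(fρ)) ∂P/∂y,  v_g = (1/(fρ)) ∂P/∂x
u_g = −(−3.4×10⁻³)/(−4.99×10⁻⁵ × 1.20) = −56.8 m/s;  v_g = (2.9×10⁻³)/(−4.99×10⁻⁵ × 1.20) = −48.5 m/s
|V_g| = √(u_g² + v_g²) = 74.7 m/s

74.7 m/s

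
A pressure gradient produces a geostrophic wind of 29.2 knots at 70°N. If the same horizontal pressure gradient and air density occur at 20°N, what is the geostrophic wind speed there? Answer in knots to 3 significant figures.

With the same pressure gradient and density, V_g ∝ 1/f ∝ 1/sin φ.
V₂ = V₁ · sin φ₁ / sin φ₂ = 29.2 × sin 70° / sin 20°
V₂ = 29.2 × 0.9397/0.3420 = 80.2 knots

80.2 knots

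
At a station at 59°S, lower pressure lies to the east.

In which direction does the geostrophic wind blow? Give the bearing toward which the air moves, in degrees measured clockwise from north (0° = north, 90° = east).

The pressure-gradient force points toward the east (bearing 090°).
Geostrophic balance: in the Southern Hemisphere the Coriolis force deflects motion to the left, so the geostrophic wind blows 90° to the left of the pressure-gradient force (low pressure on the right).
Rotating 090° by 90° counterclockwise gives 000° — the wind blows toward the north.

000°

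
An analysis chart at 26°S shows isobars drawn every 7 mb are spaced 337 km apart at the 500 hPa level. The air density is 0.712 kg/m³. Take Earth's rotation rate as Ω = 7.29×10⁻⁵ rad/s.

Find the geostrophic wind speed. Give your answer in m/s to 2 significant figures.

Coriolis parameter at 26°S:
f = 2Ω sin φ = 2 × 7.29×10⁻⁵ × sin 26° = 6.39×10⁻⁵ s⁻¹
Pressure gradient: |∂P/∂n| = 700 Pa / 337000 m = 2.08×10⁻³ Pa/m
Geostrophic balance (pressure-gradient force = Coriolis force):
V_g = (1/(fρ)) |∂P/∂n| = 2.08×10⁻³ / (6.39×10⁻⁵ × 0.712) = 45.6 m/s

46 m/s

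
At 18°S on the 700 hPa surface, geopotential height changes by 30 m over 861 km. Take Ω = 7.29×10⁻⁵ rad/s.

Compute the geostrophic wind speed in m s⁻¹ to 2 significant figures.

7.6 m s⁻¹

Coriolis parameter at 18°S:
f = 2Ω sin φ = 2 × 7.29×10⁻⁵ × sin 18° = 4.51×10⁻⁵ s⁻¹
Height gradient: |∂Z/∂n| = 30 m / 861000 m = 3.48×10⁻⁵
On a pressure surface, geostrophic balance gives V_g = (g/f)|∂Z/∂n|:
V_g = 9.81 × 3.48×10⁻⁵ / 4.51×10⁻⁵ = 7.59 m/s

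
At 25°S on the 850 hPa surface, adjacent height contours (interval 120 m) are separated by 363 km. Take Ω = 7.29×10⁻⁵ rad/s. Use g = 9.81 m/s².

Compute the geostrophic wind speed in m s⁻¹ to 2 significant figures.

Coriolis parameter at 25°S:
f = 2Ω sin φ = 2 × 7.29×10⁻⁵ × sin 25° = 6.16×10⁻⁵ s⁻¹
Height gradient: |∂Z/∂n| = 120 m / 363000 m = 3.31×10⁻⁴
On a pressure surface, geostrophic balance gives V_g = (g/f)|∂Z/∂n|:
V_g = 9.81 × 3.31×10⁻⁴ / 6.16×10⁻⁵ = 52.6 m/s

53 m s⁻¹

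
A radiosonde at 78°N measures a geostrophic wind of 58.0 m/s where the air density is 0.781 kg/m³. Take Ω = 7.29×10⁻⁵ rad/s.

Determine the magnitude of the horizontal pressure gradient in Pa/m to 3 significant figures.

6.46×10⁻³ Pa/m

Coriolis parameter at 78°N:
f = 2Ω sin φ = 2 × 7.29×10⁻⁵ × sin 78° = 1.43×10⁻⁴ s⁻¹
Geostrophic balance rearranged: |∂P/∂n| = f ρ V_g
|∂P/∂n| = 1.43×10⁻⁴ × 0.781 × 58.0 = 6.46×10⁻³ Pa/m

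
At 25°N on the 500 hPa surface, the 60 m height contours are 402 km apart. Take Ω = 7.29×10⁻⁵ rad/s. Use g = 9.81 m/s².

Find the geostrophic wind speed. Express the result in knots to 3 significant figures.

Coriolis parameter at 25°N:
f = 2Ω sin φ = 2 × 7.29×10⁻⁵ × sin 25° = 6.16×10⁻⁵ s⁻¹
Height gradient: |∂Z/∂n| = 60 m / 402000 m = 1.49×10⁻⁴
On a pressure surface, geostrophic balance gives V_g = (g/f)|∂Z/∂n|:
V_g = 9.81 × 1.49×10⁻⁴ / 6.16×10⁻⁵ = 23.8 m/s
Converting: 23.8 m/s × 1.944 = 46.2 knots

46.2 knots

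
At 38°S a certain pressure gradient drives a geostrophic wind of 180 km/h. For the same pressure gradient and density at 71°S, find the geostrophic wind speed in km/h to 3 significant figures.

117 km/h

With the same pressure gradient and density, V_g ∝ 1/f ∝ 1/sin φ.
V₂ = V₁ · sin φ₁ / sin φ₂ = 180 × sin 38° / sin 71°
V₂ = 180 × 0.6157/0.9455 = 117 km/h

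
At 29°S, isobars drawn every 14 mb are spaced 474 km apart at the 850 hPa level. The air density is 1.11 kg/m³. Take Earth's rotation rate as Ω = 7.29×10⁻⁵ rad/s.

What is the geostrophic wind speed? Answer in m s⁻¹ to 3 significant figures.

Coriolis parameter at 29°S:
f = 2Ω sin φ = 2 × 7.29×10⁻⁵ × sin 29° = 7.07×10⁻⁵ s⁻¹
Pressure gradient: |∂P/∂n| = 1400 Pa / 474000 m = 2.95×10⁻³ Pa/m
Geostrophic balance (pressure-gradient force = Coriolis force):
V_g = (1/(fρ)) |∂P/∂n| = 2.95×10⁻³ / (7.07×10⁻⁵ × 1.11) = 37.6 m/s

37.6 m s⁻¹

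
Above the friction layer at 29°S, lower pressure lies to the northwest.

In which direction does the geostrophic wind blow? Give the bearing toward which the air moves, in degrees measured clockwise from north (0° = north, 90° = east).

225°

The pressure-gradient force points toward the northwest (bearing 315°).
Geostrophic balance: in the Southern Hemisphere the Coriolis force deflects motion to the left, so the geostrophic wind blows 90° to the left of the pressure-gradient force (low pressure on the right).
Rotating 315° by 90° counterclockwise gives 225° — the wind blows toward the southwest.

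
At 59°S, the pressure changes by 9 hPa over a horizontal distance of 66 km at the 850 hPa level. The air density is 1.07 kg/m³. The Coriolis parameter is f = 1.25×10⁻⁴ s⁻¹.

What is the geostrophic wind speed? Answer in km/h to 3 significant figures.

Pressure gradient: |∂P/∂n| = 900 Pa / 66000 m = 1.36×10⁻² Pa/m
Geostrophic balance (pressure-gradient force = Coriolis force):
V_g = (1/(fρ)) |∂P/∂n| = 1.36×10⁻² / (1.25×10⁻⁴ × 1.07) = 102 m/s
Converting: 102 m/s × 3.6 = 367 km/h

367 km/h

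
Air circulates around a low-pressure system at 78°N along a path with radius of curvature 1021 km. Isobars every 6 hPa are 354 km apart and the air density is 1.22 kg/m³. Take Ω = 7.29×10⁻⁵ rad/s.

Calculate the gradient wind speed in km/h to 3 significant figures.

Coriolis parameter at 78°N:
f = 2Ω sin φ = 2 × 7.29×10⁻⁵ × sin 78° = 1.43×10⁻⁴ s⁻¹
Pressure gradient: |∂P/∂n| = 600 Pa / 354000 m = 1.69×10⁻³ Pa/m
Geostrophic speed: V_g = |∂P/∂n|/(fρ) = 1.69×10⁻³/(1.43×10⁻⁴ × 1.22) = 9.74 m/s
Around a low, centrifugal force acts outward with Coriolis, so pressure-gradient force balances both:
(1/ρ)|∂P/∂n| = fV + V²/R  →  V² + fR·V − fR·V_g = 0
With fR = 1.43×10⁻⁴ × 1021×10³ m = 146 m/s:
V = [−fR + √((fR)² + 4 fR V_g)]/2 = [−146 + √(146² + 4×146×9.74)]/2 = 9.16 m/s
Subgeostrophic (V < V_g = 9.74 m/s), as expected around a low.
Converting: 9.16 m/s × 3.6 = 33.0 km/h

33.0 km/h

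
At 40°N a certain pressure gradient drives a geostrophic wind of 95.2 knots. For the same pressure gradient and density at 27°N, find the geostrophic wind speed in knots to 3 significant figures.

With the same pressure gradient and density, V_g ∝ 1/f ∝ 1/sin φ.
V₂ = V₁ · sin φ₁ / sin φ₂ = 95.2 × sin 40° / sin 27°
V₂ = 95.2 × 0.6428/0.4540 = 135 knots

135 knots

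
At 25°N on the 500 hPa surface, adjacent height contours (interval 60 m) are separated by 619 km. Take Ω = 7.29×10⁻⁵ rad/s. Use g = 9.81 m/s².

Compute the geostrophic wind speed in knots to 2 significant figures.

30 knots

Coriolis parameter at 25°N:
f = 2Ω sin φ = 2 × 7.29×10⁻⁵ × sin 25° = 6.16×10⁻⁵ s⁻¹
Height gradient: |∂Z/∂n| = 60 m / 619000 m = 9.69×10⁻⁵
On a pressure surface, geostrophic balance gives V_g = (g/f)|∂Z/∂n|:
V_g = 9.81 × 9.69×10⁻⁵ / 6.16×10⁻⁵ = 15.4 m/s
Converting: 15.4 m/s × 1.944 = 30 knots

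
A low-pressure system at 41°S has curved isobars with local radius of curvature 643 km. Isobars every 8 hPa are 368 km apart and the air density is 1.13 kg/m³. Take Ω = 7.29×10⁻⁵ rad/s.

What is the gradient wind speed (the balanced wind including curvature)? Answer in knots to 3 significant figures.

31.0 knots

Coriolis parameter at 41°S:
f = 2Ω sin φ = 2 × 7.29×10⁻⁵ × sin 41° = 9.57×10⁻⁵ s⁻¹
Pressure gradient: |∂P/∂n| = 800 Pa / 368000 m = 2.17×10⁻³ Pa/m
Geostrophic speed: V_g = |∂P/∂n|/(fρ) = 2.17×10⁻³/(9.57×10⁻⁵ × 1.13) = 20.1 m/s
Around a low, centrifugal force acts outward with Coriolis, so pressure-gradient force balances both:
(1/ρ)|∂P/∂n| = fV + V²/R  →  V² + fR·V − fR·V_g = 0
With fR = 9.57×10⁻⁵ × 643×10³ m = 61.5 m/s:
V = [−fR + √((fR)² + 4 fR V_g)]/2 = [−61.5 + √(61.5² + 4×61.5×20.1)]/2 = 16 m/s
Subgeostrophic (V < V_g = 20.1 m/s), as expected around a low.
Converting: 16 m/s × 1.944 = 31.0 knots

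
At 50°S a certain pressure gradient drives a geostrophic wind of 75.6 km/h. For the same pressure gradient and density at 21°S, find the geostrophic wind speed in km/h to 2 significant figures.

With the same pressure gradient and density, V_g ∝ 1/f ∝ 1/sin φ.
V₂ = V₁ · sin φ₁ / sin φ₂ = 75.6 × sin 50° / sin 21°
V₂ = 75.6 × 0.7660/0.3584 = 160 km/h

160 km/h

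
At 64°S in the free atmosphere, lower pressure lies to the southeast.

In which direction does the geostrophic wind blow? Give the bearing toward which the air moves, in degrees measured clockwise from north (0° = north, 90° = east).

045°

The pressure-gradient force points toward the southeast (bearing 135°).
Geostrophic balance: in the Southern Hemisphere the Coriolis force deflects motion to the left, so the geostrophic wind blows 90° to the left of the pressure-gradient force (low pressure on the right).
Rotating 135° by 90° counterclockwise gives 045° — the wind blows toward the northeast.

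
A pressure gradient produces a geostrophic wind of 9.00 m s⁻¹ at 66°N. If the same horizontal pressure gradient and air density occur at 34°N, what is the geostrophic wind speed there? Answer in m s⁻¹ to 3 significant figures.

With the same pressure gradient and density, V_g ∝ 1/f ∝ 1/sin φ.
V₂ = V₁ · sin φ₁ / sin φ₂ = 9.00 × sin 66° / sin 34°
V₂ = 9.00 × 0.9135/0.5592 = 14.7 m s⁻¹

14.7 m s⁻¹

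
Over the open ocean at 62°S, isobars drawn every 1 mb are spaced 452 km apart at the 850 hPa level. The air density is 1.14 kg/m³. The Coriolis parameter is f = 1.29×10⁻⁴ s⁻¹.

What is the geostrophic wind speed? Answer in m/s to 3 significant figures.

1.50 m/s

Pressure gradient: |∂P/∂n| = 100 Pa / 452000 m = 2.21×10⁻⁴ Pa/m
Geostrophic balance (pressure-gradient force = Coriolis force):
V_g = (1/(fρ)) |∂P/∂n| = 2.21×10⁻⁴ / (1.29×10⁻⁴ × 1.14) = 1.50 m/s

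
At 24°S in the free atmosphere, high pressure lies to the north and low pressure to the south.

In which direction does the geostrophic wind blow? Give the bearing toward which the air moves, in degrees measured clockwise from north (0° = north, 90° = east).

The pressure-gradient force points toward the south (bearing 180°).
Geostrophic balance: in the Southern Hemisphere the Coriolis force deflects motion to the left, so the geostrophic wind blows 90° to the left of the pressure-gradient force (low pressure on the right).
Rotating 180° by 90° counterclockwise gives 090° — the wind blows toward the east.

090°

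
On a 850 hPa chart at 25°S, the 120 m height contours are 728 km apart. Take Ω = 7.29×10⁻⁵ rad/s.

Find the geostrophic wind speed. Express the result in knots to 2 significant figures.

Coriolis parameter at 25°S:
f = 2Ω sin φ = 2 × 7.29×10⁻⁵ × sin 25° = 6.16×10⁻⁵ s⁻¹
Height gradient: |∂Z/∂n| = 120 m / 728000 m = 1.65×10⁻⁴
On a pressure surface, geostrophic balance gives V_g = (g/f)|∂Z/∂n|:
V_g = 9.81 × 1.65×10⁻⁴ / 6.16×10⁻⁵ = 26.2 m/s
Converting: 26.2 m/s × 1.944 = 51 knots

51 knots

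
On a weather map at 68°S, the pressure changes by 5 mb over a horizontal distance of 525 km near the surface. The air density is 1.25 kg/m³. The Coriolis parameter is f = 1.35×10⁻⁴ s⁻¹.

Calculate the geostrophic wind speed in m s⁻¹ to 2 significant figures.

5.6 m s⁻¹

Pressure gradient: |∂P/∂n| = 500 Pa / 525000 m = 9.52×10⁻⁴ Pa/m
Geostrophic balance (pressure-gradient force = Coriolis force):
V_g = (1/(fρ)) |∂P/∂n| = 9.52×10⁻⁴ / (1.35×10⁻⁴ × 1.25) = 5.64 m/s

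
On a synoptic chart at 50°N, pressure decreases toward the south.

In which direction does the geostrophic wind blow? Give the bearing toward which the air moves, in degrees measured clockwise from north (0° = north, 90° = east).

270°

The pressure-gradient force points toward the south (bearing 180°).
Geostrophic balance: in the Northern Hemisphere the Coriolis force deflects motion to the right, so the geostrophic wind blows 90° to the right of the pressure-gradient force (low pressure on the left).
Rotating 180° by 90° clockwise gives 270° — the wind blows toward the west.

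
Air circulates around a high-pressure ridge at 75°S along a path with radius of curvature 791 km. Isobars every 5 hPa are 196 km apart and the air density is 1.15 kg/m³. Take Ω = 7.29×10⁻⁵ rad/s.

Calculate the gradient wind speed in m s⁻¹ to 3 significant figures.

19.0 m s⁻¹

Coriolis parameter at 75°S:
f = 2Ω sin φ = 2 × 7.29×10⁻⁵ × sin 75° = 1.41×10⁻⁴ s⁻¹
Pressure gradient: |∂P/∂n| = 500 Pa / 196000 m = 2.55×10⁻³ Pa/m
Geostrophic speed: V_g = |∂P/∂n|/(fρ) = 2.55×10⁻³/(1.41×10⁻⁴ × 1.15) = 15.8 m/s
Around a high, pressure-gradient force acts outward with centrifugal, so Coriolis balances both:
fV = (1/ρ)|∂P/∂n| + V²/R  →  V² − fR·V + fR·V_g = 0
With fR = 1.41×10⁻⁴ × 791×10³ m = 111 m/s:
V = [fR − √((fR)² − 4 fR V_g)]/2 = [111 − √(111² − 4×111×15.8)]/2 = 19 m/s
Supergeostrophic (V > V_g = 15.8 m/s), as expected around a high.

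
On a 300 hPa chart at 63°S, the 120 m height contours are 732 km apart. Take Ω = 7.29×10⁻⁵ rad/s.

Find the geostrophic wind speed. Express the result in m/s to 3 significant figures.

12.4 m/s

Coriolis parameter at 63°S:
f = 2Ω sin φ = 2 × 7.29×10⁻⁵ × sin 63° = 1.30×10⁻⁴ s⁻¹
Height gradient: |∂Z/∂n| = 120 m / 732000 m = 1.64×10⁻⁴
On a pressure surface, geostrophic balance gives V_g = (g/f)|∂Z/∂n|:
V_g = 9.81 × 1.64×10⁻⁴ / 1.30×10⁻⁴ = 12.4 m/s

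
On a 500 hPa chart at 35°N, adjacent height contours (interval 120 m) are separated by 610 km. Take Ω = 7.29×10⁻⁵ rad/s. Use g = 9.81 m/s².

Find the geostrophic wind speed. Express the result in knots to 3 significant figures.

44.9 knots

Coriolis parameter at 35°N:
f = 2Ω sin φ = 2 × 7.29×10⁻⁵ × sin 35° = 8.36×10⁻⁵ s⁻¹
Height gradient: |∂Z/∂n| = 120 m / 610000 m = 1.97×10⁻⁴
On a pressure surface, geostrophic balance gives V_g = (g/f)|∂Z/∂n|:
V_g = 9.81 × 1.97×10⁻⁴ / 8.36×10⁻⁵ = 23.1 m/s
Converting: 23.1 m/s × 1.944 = 44.9 knots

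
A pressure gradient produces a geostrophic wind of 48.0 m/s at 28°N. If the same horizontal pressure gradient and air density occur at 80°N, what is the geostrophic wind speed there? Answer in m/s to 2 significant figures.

With the same pressure gradient and density, V_g ∝ 1/f ∝ 1/sin φ.
V₂ = V₁ · sin φ₁ / sin φ₂ = 48.0 × sin 28° / sin 80°
V₂ = 48.0 × 0.4695/0.9848 = 23 m/s

23 m/s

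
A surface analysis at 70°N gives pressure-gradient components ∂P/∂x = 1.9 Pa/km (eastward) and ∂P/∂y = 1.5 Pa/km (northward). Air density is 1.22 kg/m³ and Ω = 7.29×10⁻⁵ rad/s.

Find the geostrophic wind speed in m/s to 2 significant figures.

Coriolis parameter at 70°N:
f = 2Ω sin φ = 2 × 7.29×10⁻⁵ × sin 70° = 1.37×10⁻⁴ s⁻¹
Component geostrophic relations (x east, y north):
u_g = −(1/(fρ)) ∂P/∂y,  v_g = (1/(fρ)) ∂P/∂x
u_g = −(1.5×10⁻³)/(1.37×10⁻⁴ × 1.22) = −8.97 m/s;  v_g = (1.9×10⁻³)/(1.37×10⁻⁴ × 1.22) = 11.4 m/s
|V_g| = √(u_g² + v_g²) = 14.5 m/s

14 m/s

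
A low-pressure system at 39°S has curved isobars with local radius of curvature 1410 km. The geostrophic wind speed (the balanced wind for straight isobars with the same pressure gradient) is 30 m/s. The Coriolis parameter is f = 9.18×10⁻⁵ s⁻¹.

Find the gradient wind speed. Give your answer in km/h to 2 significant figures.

90 km/h

Around a low, centrifugal force acts outward with Coriolis, so pressure-gradient force balances both:
(1/ρ)|∂P/∂n| = fV + V²/R  →  V² + fR·V − fR·V_g = 0
With fR = 9.18×10⁻⁵ × 1410×10³ m = 129 m/s:
V = [−fR + √((fR)² + 4 fR V_g)]/2 = [−129 + √(129² + 4×129×30)]/2 = 25.1 m/s
Subgeostrophic (V < V_g = 30 m/s), as expected around a low.
Converting: 25.1 m/s × 3.6 = 90 km/h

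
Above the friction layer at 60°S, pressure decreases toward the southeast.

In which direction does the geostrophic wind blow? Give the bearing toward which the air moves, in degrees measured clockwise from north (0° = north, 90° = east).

045°

The pressure-gradient force points toward the southeast (bearing 135°).
Geostrophic balance: in the Southern Hemisphere the Coriolis force deflects motion to the left, so the geostrophic wind blows 90° to the left of the pressure-gradient force (low pressure on the right).
Rotating 135° by 90° counterclockwise gives 045° — the wind blows toward the northeast.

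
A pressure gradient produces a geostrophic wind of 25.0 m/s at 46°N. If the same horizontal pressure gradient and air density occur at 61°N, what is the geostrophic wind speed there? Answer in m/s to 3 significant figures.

With the same pressure gradient and density, V_g ∝ 1/f ∝ 1/sin φ.
V₂ = V₁ · sin φ₁ / sin φ₂ = 25.0 × sin 46° / sin 61°
V₂ = 25.0 × 0.7193/0.8746 = 20.6 m/s

20.6 m/s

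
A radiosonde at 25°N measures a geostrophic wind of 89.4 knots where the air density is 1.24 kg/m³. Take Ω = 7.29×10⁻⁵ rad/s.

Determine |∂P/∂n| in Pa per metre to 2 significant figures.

3.5×10⁻³ Pa/m

Coriolis parameter at 25°N:
f = 2Ω sin φ = 2 × 7.29×10⁻⁵ × sin 25° = 6.16×10⁻⁵ s⁻¹
Wind speed in SI: 89.4 knots = 46.0 m/s
Geostrophic balance rearranged: |∂P/∂n| = f ρ V_g
|∂P/∂n| = 6.16×10⁻⁵ × 1.24 × 46.0 = 3.51×10⁻³ Pa/m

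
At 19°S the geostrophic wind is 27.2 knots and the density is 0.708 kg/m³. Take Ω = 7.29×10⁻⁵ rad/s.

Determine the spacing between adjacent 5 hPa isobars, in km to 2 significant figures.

1100 km

Coriolis parameter at 19°S:
f = 2Ω sin φ = 2 × 7.29×10⁻⁵ × sin 19° = 4.75×10⁻⁵ s⁻¹
Wind speed in SI: 27.2 knots = 14.0 m/s
Geostrophic balance rearranged: |∂P/∂n| = f ρ V_g
|∂P/∂n| = 4.75×10⁻⁵ × 0.708 × 14.0 = 4.70×10⁻⁴ Pa/m
Isobar spacing: Δn = ΔP/|∂P/∂n| = 500 Pa / 4.70×10⁻⁴ Pa/m = 1063238 m ≈ 1100 km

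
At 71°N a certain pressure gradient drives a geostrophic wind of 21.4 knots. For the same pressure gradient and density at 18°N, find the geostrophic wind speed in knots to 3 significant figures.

65.5 knots

With the same pressure gradient and density, V_g ∝ 1/f ∝ 1/sin φ.
V₂ = V₁ · sin φ₁ / sin φ₂ = 21.4 × sin 71° / sin 18°
V₂ = 21.4 × 0.9455/0.3090 = 65.5 knots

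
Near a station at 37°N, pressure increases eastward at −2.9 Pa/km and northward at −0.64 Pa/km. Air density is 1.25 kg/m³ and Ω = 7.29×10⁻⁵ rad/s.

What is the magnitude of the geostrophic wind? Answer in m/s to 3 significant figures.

Coriolis parameter at 37°N:
f = 2Ω sin φ = 2 × 7.29×10⁻⁵ × sin 37° = 8.77×10⁻⁵ s⁻¹
Component geostrophic relations (x east, y north):
u_g = −(1/(fρ)) ∂P/∂y,  v_g = (1/(fρ)) ∂P/∂x
u_g = −(−0.64×10⁻³)/(8.77×10⁻⁵ × 1.25) = 5.84 m/s;  v_g = (−2.9×10⁻³)/(8.77×10⁻⁵ × 1.25) = −26.4 m/s
|V_g| = √(u_g² + v_g²) = 27.1 m/s

27.1 m/s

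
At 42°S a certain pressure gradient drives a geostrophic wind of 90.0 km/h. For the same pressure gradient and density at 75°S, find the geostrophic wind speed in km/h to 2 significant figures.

With the same pressure gradient and density, V_g ∝ 1/f ∝ 1/sin φ.
V₂ = V₁ · sin φ₁ / sin φ₂ = 90.0 × sin 42° / sin 75°
V₂ = 90.0 × 0.6691/0.9659 = 62 km/h

62 km/h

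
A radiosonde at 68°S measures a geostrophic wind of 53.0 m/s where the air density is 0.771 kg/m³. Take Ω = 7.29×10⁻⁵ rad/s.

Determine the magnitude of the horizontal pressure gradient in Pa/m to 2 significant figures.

5.5×10⁻³ Pa/m

Coriolis parameter at 68°S:
f = 2Ω sin φ = 2 × 7.29×10⁻⁵ × sin 68° = 1.35×10⁻⁴ s⁻¹
Geostrophic balance rearranged: |∂P/∂n| = f ρ V_g
|∂P/∂n| = 1.35×10⁻⁴ × 0.771 × 53.0 = 5.52×10⁻³ Pa/m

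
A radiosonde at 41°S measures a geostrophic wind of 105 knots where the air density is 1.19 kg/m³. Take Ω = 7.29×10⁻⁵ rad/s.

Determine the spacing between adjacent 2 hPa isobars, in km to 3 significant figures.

32.5 km

Coriolis parameter at 41°S:
f = 2Ω sin φ = 2 × 7.29×10⁻⁵ × sin 41° = 9.57×10⁻⁵ s⁻¹
Wind speed in SI: 105 knots = 54.0 m/s
Geostrophic balance rearranged: |∂P/∂n| = f ρ V_g
|∂P/∂n| = 9.57×10⁻⁵ × 1.19 × 54.0 = 6.15×10⁻³ Pa/m
Isobar spacing: Δn = ΔP/|∂P/∂n| = 200 Pa / 6.15×10⁻³ Pa/m = 32528 m ≈ 32.5 km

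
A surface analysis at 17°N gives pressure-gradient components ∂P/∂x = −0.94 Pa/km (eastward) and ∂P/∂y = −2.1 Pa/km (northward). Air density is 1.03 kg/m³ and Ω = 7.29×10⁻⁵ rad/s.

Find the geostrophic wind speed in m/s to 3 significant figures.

52.4 m/s

Coriolis parameter at 17°N:
f = 2Ω sin φ = 2 × 7.29×10⁻⁵ × sin 17° = 4.26×10⁻⁵ s⁻¹
Component geostrophic relations (x east, y north):
u_g = −(1/(fρ)) ∂P/∂y,  v_g = (1/(fρ)) ∂P/∂x
u_g = −(−2.1×10⁻³)/(4.26×10⁻⁵ × 1.03) = 47.8 m/s;  v_g = (−0.94×10⁻³)/(4.26×10⁻⁵ × 1.03) = −21.4 m/s
|V_g| = √(u_g² + v_g²) = 52.4 m/s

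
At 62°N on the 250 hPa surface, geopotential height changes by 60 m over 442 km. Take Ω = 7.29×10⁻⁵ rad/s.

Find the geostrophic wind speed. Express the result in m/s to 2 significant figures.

10 m/s

Coriolis parameter at 62°N:
f = 2Ω sin φ = 2 × 7.29×10⁻⁵ × sin 62° = 1.29×10⁻⁴ s⁻¹
Height gradient: |∂Z/∂n| = 60 m / 442000 m = 1.36×10⁻⁴
On a pressure surface, geostrophic balance gives V_g = (g/f)|∂Z/∂n|:
V_g = 9.81 × 1.36×10⁻⁴ / 1.29×10⁻⁴ = 10.3 m/s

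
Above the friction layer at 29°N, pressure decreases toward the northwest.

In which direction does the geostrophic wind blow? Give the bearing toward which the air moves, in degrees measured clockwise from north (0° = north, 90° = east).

045°

The pressure-gradient force points toward the northwest (bearing 315°).
Geostrophic balance: in the Northern Hemisphere the Coriolis force deflects motion to the right, so the geostrophic wind blows 90° to the right of the pressure-gradient force (low pressure on the left).
Rotating 315° by 90° clockwise gives 045° — the wind blows toward the northeast.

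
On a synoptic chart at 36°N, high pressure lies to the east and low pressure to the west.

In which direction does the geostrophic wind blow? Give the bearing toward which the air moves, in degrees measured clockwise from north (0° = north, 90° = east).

000°

The pressure-gradient force points toward the west (bearing 270°).
Geostrophic balance: in the Northern Hemisphere the Coriolis force deflects motion to the right, so the geostrophic wind blows 90° to the right of the pressure-gradient force (low pressure on the left).
Rotating 270° by 90° clockwise gives 000° — the wind blows toward the north.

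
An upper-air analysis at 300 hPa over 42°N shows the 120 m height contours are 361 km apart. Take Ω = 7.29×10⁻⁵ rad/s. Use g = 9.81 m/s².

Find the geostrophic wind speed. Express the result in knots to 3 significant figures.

Coriolis parameter at 42°N:
f = 2Ω sin φ = 2 × 7.29×10⁻⁵ × sin 42° = 9.76×10⁻⁵ s⁻¹
Height gradient: |∂Z/∂n| = 120 m / 361000 m = 3.32×10⁻⁴
On a pressure surface, geostrophic balance gives V_g = (g/f)|∂Z/∂n|:
V_g = 9.81 × 3.32×10⁻⁴ / 9.76×10⁻⁵ = 33.4 m/s
Converting: 33.4 m/s × 1.944 = 65.0 knots

65.0 knots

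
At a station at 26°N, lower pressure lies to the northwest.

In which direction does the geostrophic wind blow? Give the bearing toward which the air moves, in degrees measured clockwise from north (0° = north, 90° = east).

The pressure-gradient force points toward the northwest (bearing 315°).
Geostrophic balance: in the Northern Hemisphere the Coriolis force deflects motion to the right, so the geostrophic wind blows 90° to the right of the pressure-gradient force (low pressure on the left).
Rotating 315° by 90° clockwise gives 045° — the wind blows toward the northeast.

045°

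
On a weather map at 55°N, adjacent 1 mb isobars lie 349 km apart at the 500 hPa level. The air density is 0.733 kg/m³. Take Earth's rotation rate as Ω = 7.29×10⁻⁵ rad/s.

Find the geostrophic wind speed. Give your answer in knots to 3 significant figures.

6.36 knots

Coriolis parameter at 55°N:
f = 2Ω sin φ = 2 × 7.29×10⁻⁵ × sin 55° = 1.19×10⁻⁴ s⁻¹
Pressure gradient: |∂P/∂n| = 100 Pa / 349000 m = 2.87×10⁻⁴ Pa/m
Geostrophic balance (pressure-gradient force = Coriolis force):
V_g = (1/(fρ)) |∂P/∂n| = 2.87×10⁻⁴ / (1.19×10⁻⁴ × 0.733) = 3.27 m/s
Converting: 3.27 m/s × 1.944 = 6.36 knots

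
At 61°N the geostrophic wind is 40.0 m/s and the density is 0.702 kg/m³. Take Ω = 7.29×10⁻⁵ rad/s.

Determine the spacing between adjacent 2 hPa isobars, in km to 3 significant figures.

55.9 km

Coriolis parameter at 61°N:
f = 2Ω sin φ = 2 × 7.29×10⁻⁵ × sin 61° = 1.28×10⁻⁴ s⁻¹
Geostrophic balance rearranged: |∂P/∂n| = f ρ V_g
|∂P/∂n| = 1.28×10⁻⁴ × 0.702 × 40.0 = 3.58×10⁻³ Pa/m
Isobar spacing: Δn = ΔP/|∂P/∂n| = 200 Pa / 3.58×10⁻³ Pa/m = 55854 m ≈ 55.9 km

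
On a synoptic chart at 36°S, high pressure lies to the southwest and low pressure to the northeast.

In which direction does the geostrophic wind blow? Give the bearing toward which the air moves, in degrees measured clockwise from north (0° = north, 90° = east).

The pressure-gradient force points toward the northeast (bearing 045°).
Geostrophic balance: in the Southern Hemisphere the Coriolis force deflects motion to the left, so the geostrophic wind blows 90° to the left of the pressure-gradient force (low pressure on the right).
Rotating 045° by 90° counterclockwise gives 315° — the wind blows toward the northwest.

315°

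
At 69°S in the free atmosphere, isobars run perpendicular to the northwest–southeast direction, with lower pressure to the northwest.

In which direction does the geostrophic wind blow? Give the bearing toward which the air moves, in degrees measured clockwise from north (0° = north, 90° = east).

The pressure-gradient force points toward the northwest (bearing 315°).
Geostrophic balance: in the Southern Hemisphere the Coriolis force deflects motion to the left, so the geostrophic wind blows 90° to the left of the pressure-gradient force (low pressure on the right).
Rotating 315° by 90° counterclockwise gives 225° — the wind blows toward the southwest.

225°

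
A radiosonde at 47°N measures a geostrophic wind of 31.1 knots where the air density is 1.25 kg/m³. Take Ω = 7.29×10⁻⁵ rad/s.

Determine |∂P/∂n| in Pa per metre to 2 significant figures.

Coriolis parameter at 47°N:
f = 2Ω sin φ = 2 × 7.29×10⁻⁵ × sin 47° = 1.07×10⁻⁴ s⁻¹
Wind speed in SI: 31.1 knots = 16.0 m/s
Geostrophic balance rearranged: |∂P/∂n| = f ρ V_g
|∂P/∂n| = 1.07×10⁻⁴ × 1.25 × 16.0 = 2.13×10⁻³ Pa/m

2.1×10⁻³ Pa/m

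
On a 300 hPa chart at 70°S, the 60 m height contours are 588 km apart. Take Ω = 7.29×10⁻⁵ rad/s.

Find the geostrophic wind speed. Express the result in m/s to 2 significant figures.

7.3 m/s

Coriolis parameter at 70°S:
f = 2Ω sin φ = 2 × 7.29×10⁻⁵ × sin 70° = 1.37×10⁻⁴ s⁻¹
Height gradient: |∂Z/∂n| = 60 m / 588000 m = 1.02×10⁻⁴
On a pressure surface, geostrophic balance gives V_g = (g/f)|∂Z/∂n|:
V_g = 9.81 × 1.02×10⁻⁴ / 1.37×10⁻⁴ = 7.31 m/s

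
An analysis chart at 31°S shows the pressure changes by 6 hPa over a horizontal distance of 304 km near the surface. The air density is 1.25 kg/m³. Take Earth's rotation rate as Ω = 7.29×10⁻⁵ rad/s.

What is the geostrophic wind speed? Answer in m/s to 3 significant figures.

21.0 m/s

Coriolis parameter at 31°S:
f = 2Ω sin φ = 2 × 7.29×10⁻⁵ × sin 31° = 7.51×10⁻⁵ s⁻¹
Pressure gradient: |∂P/∂n| = 600 Pa / 304000 m = 1.97×10⁻³ Pa/m
Geostrophic balance (pressure-gradient force = Coriolis force):
V_g = (1/(fρ)) |∂P/∂n| = 1.97×10⁻³ / (7.51×10⁻⁵ × 1.25) = 21.0 m/s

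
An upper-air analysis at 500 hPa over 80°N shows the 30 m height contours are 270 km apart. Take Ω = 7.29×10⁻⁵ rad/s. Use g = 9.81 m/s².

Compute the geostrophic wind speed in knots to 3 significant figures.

Coriolis parameter at 80°N:
f = 2Ω sin φ = 2 × 7.29×10⁻⁵ × sin 80° = 1.44×10⁻⁴ s⁻¹
Height gradient: |∂Z/∂n| = 30 m / 270000 m = 1.11×10⁻⁴
On a pressure surface, geostrophic balance gives V_g = (g/f)|∂Z/∂n|:
V_g = 9.81 × 1.11×10⁻⁴ / 1.44×10⁻⁴ = 7.59 m/s
Converting: 7.59 m/s × 1.944 = 14.8 knots

14.8 knots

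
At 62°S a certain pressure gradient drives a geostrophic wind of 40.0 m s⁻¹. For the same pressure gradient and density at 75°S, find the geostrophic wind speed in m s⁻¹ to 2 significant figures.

37 m s⁻¹

With the same pressure gradient and density, V_g ∝ 1/f ∝ 1/sin φ.
V₂ = V₁ · sin φ₁ / sin φ₂ = 40.0 × sin 62° / sin 75°
V₂ = 40.0 × 0.8829/0.9659 = 37 m s⁻¹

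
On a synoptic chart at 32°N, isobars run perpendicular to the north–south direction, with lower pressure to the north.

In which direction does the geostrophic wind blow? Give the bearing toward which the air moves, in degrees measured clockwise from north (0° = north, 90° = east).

The pressure-gradient force points toward the north (bearing 000°).
Geostrophic balance: in the Northern Hemisphere the Coriolis force deflects motion to the right, so the geostrophic wind blows 90° to the right of the pressure-gradient force (low pressure on the left).
Rotating 000° by 90° clockwise gives 090° — the wind blows toward the east.

090°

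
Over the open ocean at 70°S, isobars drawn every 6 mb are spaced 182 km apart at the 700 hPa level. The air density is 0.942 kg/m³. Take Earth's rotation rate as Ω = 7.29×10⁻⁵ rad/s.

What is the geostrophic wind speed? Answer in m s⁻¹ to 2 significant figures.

Coriolis parameter at 70°S:
f = 2Ω sin φ = 2 × 7.29×10⁻⁵ × sin 70° = 1.37×10⁻⁴ s⁻¹
Pressure gradient: |∂P/∂n| = 600 Pa / 182000 m = 3.30×10⁻³ Pa/m
Geostrophic balance (pressure-gradient force = Coriolis force):
V_g = (1/(fρ)) |∂P/∂n| = 3.30×10⁻³ / (1.37×10⁻⁴ × 0.942) = 25.5 m/s

26 m s⁻¹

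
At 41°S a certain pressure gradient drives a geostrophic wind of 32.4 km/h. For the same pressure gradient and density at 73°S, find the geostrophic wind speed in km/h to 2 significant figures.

With the same pressure gradient and density, V_g ∝ 1/f ∝ 1/sin φ.
V₂ = V₁ · sin φ₁ / sin φ₂ = 32.4 × sin 41° / sin 73°
V₂ = 32.4 × 0.6561/0.9563 = 22 km/h

22 km/h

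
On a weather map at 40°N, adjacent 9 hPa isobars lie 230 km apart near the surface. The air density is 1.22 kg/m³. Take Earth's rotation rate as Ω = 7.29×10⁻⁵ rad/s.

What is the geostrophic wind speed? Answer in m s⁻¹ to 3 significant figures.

Coriolis parameter at 40°N:
f = 2Ω sin φ = 2 × 7.29×10⁻⁵ × sin 40° = 9.37×10⁻⁵ s⁻¹
Pressure gradient: |∂P/∂n| = 900 Pa / 230000 m = 3.91×10⁻³ Pa/m
Geostrophic balance (pressure-gradient force = Coriolis force):
V_g = (1/(fρ)) |∂P/∂n| = 3.91×10⁻³ / (9.37×10⁻⁵ × 1.22) = 34.2 m/s

34.2 m s⁻¹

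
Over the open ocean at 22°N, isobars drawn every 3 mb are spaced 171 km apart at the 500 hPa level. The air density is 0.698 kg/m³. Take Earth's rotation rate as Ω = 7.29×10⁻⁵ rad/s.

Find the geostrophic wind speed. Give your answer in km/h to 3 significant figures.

166 km/h

Coriolis parameter at 22°N:
f = 2Ω sin φ = 2 × 7.29×10⁻⁵ × sin 22° = 5.46×10⁻⁵ s⁻¹
Pressure gradient: |∂P/∂n| = 300 Pa / 171000 m = 1.75×10⁻³ Pa/m
Geostrophic balance (pressure-gradient force = Coriolis force):
V_g = (1/(fρ)) |∂P/∂n| = 1.75×10⁻³ / (5.46×10⁻⁵ × 0.698) = 46.0 m/s
Converting: 46.0 m/s × 3.6 = 166 km/h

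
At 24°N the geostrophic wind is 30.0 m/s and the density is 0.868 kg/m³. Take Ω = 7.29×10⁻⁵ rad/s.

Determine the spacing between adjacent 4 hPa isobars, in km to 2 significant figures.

260 km

Coriolis parameter at 24°N:
f = 2Ω sin φ = 2 × 7.29×10⁻⁵ × sin 24° = 5.93×10⁻⁵ s⁻¹
Geostrophic balance rearranged: |∂P/∂n| = f ρ V_g
|∂P/∂n| = 5.93×10⁻⁵ × 0.868 × 30.0 = 1.54×10⁻³ Pa/m
Isobar spacing: Δn = ΔP/|∂P/∂n| = 400 Pa / 1.54×10⁻³ Pa/m = 259029 m ≈ 260 km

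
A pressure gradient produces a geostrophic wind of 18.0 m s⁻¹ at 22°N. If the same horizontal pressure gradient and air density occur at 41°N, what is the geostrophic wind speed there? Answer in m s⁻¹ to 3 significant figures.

With the same pressure gradient and density, V_g ∝ 1/f ∝ 1/sin φ.
V₂ = V₁ · sin φ₁ / sin φ₂ = 18.0 × sin 22° / sin 41°
V₂ = 18.0 × 0.3746/0.6561 = 10.3 m s⁻¹

10.3 m s⁻¹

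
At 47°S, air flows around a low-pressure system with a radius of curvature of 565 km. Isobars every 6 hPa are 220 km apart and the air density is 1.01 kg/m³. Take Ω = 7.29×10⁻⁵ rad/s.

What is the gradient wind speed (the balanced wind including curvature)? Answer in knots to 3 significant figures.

Coriolis parameter at 47°S:
f = 2Ω sin φ = 2 × 7.29×10⁻⁵ × sin 47° = 1.07×10⁻⁴ s⁻¹
Pressure gradient: |∂P/∂n| = 600 Pa / 220000 m = 2.73×10⁻³ Pa/m
Geostrophic speed: V_g = |∂P/∂n|/(fρ) = 2.73×10⁻³/(1.07×10⁻⁴ × 1.01) = 25.3 m/s
Around a low, centrifugal force acts outward with Coriolis, so pressure-gradient force balances both:
(1/ρ)|∂P/∂n| = fV + V²/R  →  V² + fR·V − fR·V_g = 0
With fR = 1.07×10⁻⁴ × 565×10³ m = 60.2 m/s:
V = [−fR + √((fR)² + 4 fR V_g)]/2 = [−60.2 + √(60.2² + 4×60.2×25.3)]/2 = 19.2 m/s
Subgeostrophic (V < V_g = 25.3 m/s), as expected around a low.
Converting: 19.2 m/s × 1.944 = 37.3 knots

37.3 knots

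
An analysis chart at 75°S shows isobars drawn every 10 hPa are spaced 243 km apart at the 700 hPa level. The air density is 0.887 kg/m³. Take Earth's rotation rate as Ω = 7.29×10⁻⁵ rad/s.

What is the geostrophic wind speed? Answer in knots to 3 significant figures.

Coriolis parameter at 75°S:
f = 2Ω sin φ = 2 × 7.29×10⁻⁵ × sin 75° = 1.41×10⁻⁴ s⁻¹
Pressure gradient: |∂P/∂n| = 1000 Pa / 243000 m = 4.12×10⁻³ Pa/m
Geostrophic balance (pressure-gradient force = Coriolis force):
V_g = (1/(fρ)) |∂P/∂n| = 4.12×10⁻³ / (1.41×10⁻⁴ × 0.887) = 32.9 m/s
Converting: 32.9 m/s × 1.944 = 64.0 knots

64.0 knots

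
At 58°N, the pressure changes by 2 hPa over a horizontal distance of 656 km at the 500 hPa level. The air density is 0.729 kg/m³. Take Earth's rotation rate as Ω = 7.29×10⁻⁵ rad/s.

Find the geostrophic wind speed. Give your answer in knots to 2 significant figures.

Coriolis parameter at 58°N:
f = 2Ω sin φ = 2 × 7.29×10⁻⁵ × sin 58° = 1.24×10⁻⁴ s⁻¹
Pressure gradient: |∂P/∂n| = 200 Pa / 656000 m = 3.05×10⁻⁴ Pa/m
Geostrophic balance (pressure-gradient force = Coriolis force):
V_g = (1/(fρ)) |∂P/∂n| = 3.05×10⁻⁴ / (1.24×10⁻⁴ × 0.729) = 3.38 m/s
Converting: 3.38 m/s × 1.944 = 6.6 knots

6.6 knots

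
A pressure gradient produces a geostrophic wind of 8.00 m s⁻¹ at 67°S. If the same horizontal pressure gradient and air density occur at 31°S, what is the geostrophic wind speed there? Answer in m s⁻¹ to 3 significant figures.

With the same pressure gradient and density, V_g ∝ 1/f ∝ 1/sin φ.
V₂ = V₁ · sin φ₁ / sin φ₂ = 8.00 × sin 67° / sin 31°
V₂ = 8.00 × 0.9205/0.5150 = 14.3 m s⁻¹

14.3 m s⁻¹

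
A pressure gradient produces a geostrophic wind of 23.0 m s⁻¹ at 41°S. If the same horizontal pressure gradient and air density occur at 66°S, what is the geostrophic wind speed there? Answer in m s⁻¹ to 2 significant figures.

17 m s⁻¹

With the same pressure gradient and density, V_g ∝ 1/f ∝ 1/sin φ.
V₂ = V₁ · sin φ₁ / sin φ₂ = 23.0 × sin 41° / sin 66°
V₂ = 23.0 × 0.6561/0.9135 = 17 m s⁻¹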